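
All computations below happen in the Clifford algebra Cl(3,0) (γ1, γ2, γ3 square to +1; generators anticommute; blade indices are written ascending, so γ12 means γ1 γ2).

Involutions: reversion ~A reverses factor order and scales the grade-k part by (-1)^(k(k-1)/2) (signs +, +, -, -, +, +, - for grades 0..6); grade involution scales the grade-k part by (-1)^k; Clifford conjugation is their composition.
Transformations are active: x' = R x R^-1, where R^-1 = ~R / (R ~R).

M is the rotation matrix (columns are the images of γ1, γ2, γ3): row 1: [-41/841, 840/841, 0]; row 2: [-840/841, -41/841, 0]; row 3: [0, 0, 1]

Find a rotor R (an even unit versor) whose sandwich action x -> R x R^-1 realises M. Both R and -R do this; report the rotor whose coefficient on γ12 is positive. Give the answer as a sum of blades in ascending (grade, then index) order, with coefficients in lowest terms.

Method: write R = a + b12*γ12 + b13*γ13 + b23*γ23 with a^2 + b12^2 + b13^2 + b23^2 = 1 (so R^-1 = ~R). Expanding the columns R e_j ~R gives tr M = 4a^2 - 1 and, from the antisymmetric part, M21 - M12 = -4a*b12, M13 - M31 = 4a*b13, M32 - M23 = -4a*b23.
Here tr M = 759/841, so a^2 = (1 + tr M)/4 = 400/841 and a = ±20/29. Taking a = 20/29: M21 - M12 = -1680/841, M13 - M31 = 0, M32 - M23 = 0, giving b12 = 21/29, b13 = 0, b23 = 0, i.e. R = 20/29 + 21/29*γ12.
Its γ12 coefficient is already positive.
Answer: 20/29 + 21/29*γ12. Uniqueness: Spin(3) -> SO(3) maps R and -R to the same rotation of trace 759/841; fixing the sign of the γ12 coefficient removes the ambiguity.


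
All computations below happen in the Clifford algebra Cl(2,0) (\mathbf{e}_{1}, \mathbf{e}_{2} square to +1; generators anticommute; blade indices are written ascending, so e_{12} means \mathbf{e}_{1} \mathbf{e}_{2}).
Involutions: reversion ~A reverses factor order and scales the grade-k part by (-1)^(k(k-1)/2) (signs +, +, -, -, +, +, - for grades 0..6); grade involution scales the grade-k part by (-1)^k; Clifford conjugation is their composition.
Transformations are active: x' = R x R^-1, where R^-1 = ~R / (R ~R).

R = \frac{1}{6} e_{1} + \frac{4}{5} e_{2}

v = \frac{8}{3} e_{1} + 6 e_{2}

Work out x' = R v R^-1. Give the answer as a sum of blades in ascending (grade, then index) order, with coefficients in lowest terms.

~R = \frac{1}{6} e_{1} + \frac{4}{5} e_{2}, and R ~R = \frac{601}{900}, so R^-1 = ~R / (\frac{601}{900}).
R v = \frac{236}{45} - \frac{17}{15} e_{12}
Answer: -\frac{88}{1803} e_{1} + \frac{3946}{601} e_{2}


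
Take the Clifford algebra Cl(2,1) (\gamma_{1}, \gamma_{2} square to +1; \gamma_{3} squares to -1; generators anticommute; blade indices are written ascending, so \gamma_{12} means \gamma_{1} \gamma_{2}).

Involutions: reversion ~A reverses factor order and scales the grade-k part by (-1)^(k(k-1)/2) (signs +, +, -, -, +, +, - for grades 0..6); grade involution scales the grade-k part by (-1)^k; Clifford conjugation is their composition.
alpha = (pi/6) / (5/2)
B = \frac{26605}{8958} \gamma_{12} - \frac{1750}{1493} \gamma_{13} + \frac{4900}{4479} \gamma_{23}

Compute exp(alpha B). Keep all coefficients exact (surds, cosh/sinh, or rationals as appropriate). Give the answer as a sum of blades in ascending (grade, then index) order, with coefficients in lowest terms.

B^2 term by term: the squares give (\frac{26605}{8958})^2*(\gamma_{12})^2 + (-\frac{1750}{1493})^2*(\gamma_{13})^2 + (\frac{4900}{4479})^2*(\gamma_{23})^2 = \frac{707826025}{80245764}*(-1) + \frac{3062500}{2229049}*(+1) + \frac{24010000}{20061441}*(+1) = -\frac{25}{4} (each basis 2-blade squares to minus the product of its generators' squares); cross terms between blades sharing an index anticommute and cancel. So B^2 = -\frac{25}{4}.
B^2 = -\frac{25}{4} — a negative square means the series sums to a rotation: l = \frac{5}{2}, alpha*l = \frac{\pi}{6}, so exp(alpha B) = cos(\frac{\pi}{6}) + (sin(\frac{\pi}{6})/(\frac{5}{2}))*B = \frac{\sqrt{3}}{2} + (\frac{1}{5})*B.
Answer: \frac{\sqrt{3}}{2} + \frac{5321}{8958} \gamma_{12} - \frac{350}{1493} \gamma_{13} + \frac{980}{4479} \gamma_{23}


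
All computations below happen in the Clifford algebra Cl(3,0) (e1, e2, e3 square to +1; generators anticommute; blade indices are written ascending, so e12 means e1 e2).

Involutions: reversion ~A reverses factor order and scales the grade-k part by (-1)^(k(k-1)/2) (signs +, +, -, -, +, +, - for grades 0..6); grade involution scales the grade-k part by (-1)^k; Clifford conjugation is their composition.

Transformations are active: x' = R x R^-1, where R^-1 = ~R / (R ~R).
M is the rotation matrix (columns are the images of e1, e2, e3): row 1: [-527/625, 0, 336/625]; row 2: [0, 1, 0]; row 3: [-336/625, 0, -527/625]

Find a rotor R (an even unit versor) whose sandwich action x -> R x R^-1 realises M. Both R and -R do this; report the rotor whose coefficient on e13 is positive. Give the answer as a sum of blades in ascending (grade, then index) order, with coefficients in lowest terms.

Method: write R = a + b12*e12 + b13*e13 + b23*e23 with a^2 + b12^2 + b13^2 + b23^2 = 1 (so R^-1 = ~R). Expanding the columns R e_j ~R gives tr M = 4a^2 - 1 and, from the antisymmetric part, M21 - M12 = -4a*b12, M13 - M31 = 4a*b13, M32 - M23 = -4a*b23.
Here tr M = -429/625, so a^2 = (1 + tr M)/4 = 49/625 and a = ±7/25. Taking a = 7/25: M21 - M12 = 0, M13 - M31 = 672/625, M32 - M23 = 0, giving b12 = 0, b13 = 24/25, b23 = 0, i.e. R = 7/25 + 24/25*e13.
Its e13 coefficient is already positive.
Answer: 7/25 + 24/25*e13. Why the constraint matters: R and -R act identically through the sandwich — M has trace -429/625 either way — so only the sign condition on e13 picks one of the two preimages.


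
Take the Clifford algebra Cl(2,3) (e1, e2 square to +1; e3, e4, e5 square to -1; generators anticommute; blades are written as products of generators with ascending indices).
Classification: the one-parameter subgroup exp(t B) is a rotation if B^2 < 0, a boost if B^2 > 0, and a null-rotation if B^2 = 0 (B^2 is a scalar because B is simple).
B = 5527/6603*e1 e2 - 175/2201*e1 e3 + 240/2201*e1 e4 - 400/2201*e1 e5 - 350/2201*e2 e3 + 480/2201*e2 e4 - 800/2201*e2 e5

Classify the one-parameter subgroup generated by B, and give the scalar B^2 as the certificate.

B^2 term by term: the squares give (5527/6603)^2*(e1 e2)^2 + (-175/2201)^2*(e1 e3)^2 + (240/2201)^2*(e1 e4)^2 + (-400/2201)^2*(e1 e5)^2 + (-350/2201)^2*(e2 e3)^2 + (480/2201)^2*(e2 e4)^2 + (-800/2201)^2*(e2 e5)^2 = 30547729/43599609*(-1) + 30625/4844401*(+1) + 57600/4844401*(+1) + 160000/4844401*(+1) + 122500/4844401*(+1) + 230400/4844401*(+1) + 640000/4844401*(+1) = -4/9 (each basis 2-blade squares to minus the product of its generators' squares); cross terms between blades sharing an index anticommute and cancel; the commuting (index-disjoint) pairs give grade-4 terms 2*c*c'*(blade product), which cancel blade by blade — e1 e2 e3 e4: 168000/4844401 - 168000/4844401 = 0; e1 e2 e3 e5: -280000/4844401 + 280000/4844401 = 0; e1 e2 e4 e5: 384000/4844401 - 384000/4844401 = 0 — confirming B is simple. So B^2 = -4/9.
Answer: rotation, certificate B^2 = -4/9. Note: conjugating B changes its blade decomposition but never the scalar B^2 = -4/9, whose sign settles the classification.


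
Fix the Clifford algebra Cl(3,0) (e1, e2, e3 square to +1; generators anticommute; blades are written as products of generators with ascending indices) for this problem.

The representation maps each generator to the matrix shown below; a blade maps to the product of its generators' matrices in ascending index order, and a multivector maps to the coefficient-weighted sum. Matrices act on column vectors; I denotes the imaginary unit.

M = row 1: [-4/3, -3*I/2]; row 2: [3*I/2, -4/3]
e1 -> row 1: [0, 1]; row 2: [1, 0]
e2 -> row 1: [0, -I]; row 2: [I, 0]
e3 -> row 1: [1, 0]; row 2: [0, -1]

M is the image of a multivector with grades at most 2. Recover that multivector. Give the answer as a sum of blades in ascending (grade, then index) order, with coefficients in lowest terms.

Method: 1, rho(e1), rho(e2), rho(e3) form a trace-orthogonal basis of the 2x2 complex matrices (tr(X Y) = 2 if X = Y, else 0), so M = m0*1 + m1*rho(e1) + m2*rho(e2) + m3*rho(e3) with m0 = tr(M)/2 = -4/3, m1 = tr(M rho(e1))/2 = 0, m2 = tr(M rho(e2))/2 = 3/2, m3 = tr(M rho(e3))/2 = 0.
Multiplying table entries, the bivector images are rho(e1 e2) = I*rho(e3), rho(e1 e3) = -I*rho(e2), rho(e2 e3) = I*rho(e1); with real blade coefficients the real parts of m0..m3 are the coefficients of 1, e1, e2, e3 and the imaginary parts give the bivectors (e2 e3: Im m1, e1 e3: -Im m2, e1 e2: Im m3).
Answer: -4/3 + 3/2*e2


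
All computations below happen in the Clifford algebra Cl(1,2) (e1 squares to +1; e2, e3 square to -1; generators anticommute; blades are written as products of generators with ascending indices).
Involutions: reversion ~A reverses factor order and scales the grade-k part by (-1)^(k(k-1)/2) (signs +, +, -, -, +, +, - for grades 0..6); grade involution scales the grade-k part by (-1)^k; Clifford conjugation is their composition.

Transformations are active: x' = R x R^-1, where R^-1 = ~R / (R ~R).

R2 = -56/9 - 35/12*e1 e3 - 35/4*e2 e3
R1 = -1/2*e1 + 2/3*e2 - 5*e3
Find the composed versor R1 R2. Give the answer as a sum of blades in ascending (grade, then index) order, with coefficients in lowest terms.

Distribute over the terms of R1 (each basis-blade product reordered to ascending indices, repeated generators contracted through their squares):
(-1/2*e1) R2 = 28/9*e1 + 35/24*e3 + 35/8*e1 e2 e3
(2/3*e2) R2 = -112/27*e2 + 35/6*e3 + 35/18*e1 e2 e3
(-5*e3) R2 = 175/12*e1 + 175/4*e2 + 280/9*e3
Summing the partial products and collecting blades:
Answer: 637/36*e1 + 4277/108*e2 + 2765/72*e3 + 455/72*e1 e2 e3


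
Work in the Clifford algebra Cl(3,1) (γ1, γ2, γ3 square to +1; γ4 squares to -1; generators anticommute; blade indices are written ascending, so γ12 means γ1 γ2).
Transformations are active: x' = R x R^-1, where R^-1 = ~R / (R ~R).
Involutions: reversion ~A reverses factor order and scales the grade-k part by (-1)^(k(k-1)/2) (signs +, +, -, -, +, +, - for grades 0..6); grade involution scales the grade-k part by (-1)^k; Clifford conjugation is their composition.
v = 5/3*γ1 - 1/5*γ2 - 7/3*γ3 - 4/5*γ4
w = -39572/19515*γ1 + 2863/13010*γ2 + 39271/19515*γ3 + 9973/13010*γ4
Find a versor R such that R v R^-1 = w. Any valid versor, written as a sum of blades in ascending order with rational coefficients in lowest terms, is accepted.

The midline construction: v and w both square to 343/45, so reflecting in their sum -2349/6505*γ1 + 261/13010*γ2 - 2088/6505*γ3 - 87/2602*γ4 exchanges them.
Answer: -2349/6505*γ1 + 261/13010*γ2 - 2088/6505*γ3 - 87/2602*γ4


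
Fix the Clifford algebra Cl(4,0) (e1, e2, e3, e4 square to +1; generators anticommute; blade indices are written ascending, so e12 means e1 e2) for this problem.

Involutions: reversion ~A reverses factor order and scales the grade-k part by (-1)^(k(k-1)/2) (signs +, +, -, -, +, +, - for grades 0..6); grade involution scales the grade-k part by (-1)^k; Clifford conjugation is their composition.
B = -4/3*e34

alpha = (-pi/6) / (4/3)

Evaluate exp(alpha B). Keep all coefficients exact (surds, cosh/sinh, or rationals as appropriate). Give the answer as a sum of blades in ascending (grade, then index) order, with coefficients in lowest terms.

B^2 = (-4/3)^2*(e34)^2 = 16/9*(-1) = -16/9 (a basis 2-blade squares to minus the product of its generators' squares).
B^2 = -16/9 — since the square is negative, the closed form is circular: l = 4/3, alpha*l = -pi/6, so exp(alpha B) = cos(-pi/6) + (sin(-pi/6)/(4/3))*B = sqrt(3)/2 + (-3/8)*B.
Answer: sqrt(3)/2 + 1/2*e34


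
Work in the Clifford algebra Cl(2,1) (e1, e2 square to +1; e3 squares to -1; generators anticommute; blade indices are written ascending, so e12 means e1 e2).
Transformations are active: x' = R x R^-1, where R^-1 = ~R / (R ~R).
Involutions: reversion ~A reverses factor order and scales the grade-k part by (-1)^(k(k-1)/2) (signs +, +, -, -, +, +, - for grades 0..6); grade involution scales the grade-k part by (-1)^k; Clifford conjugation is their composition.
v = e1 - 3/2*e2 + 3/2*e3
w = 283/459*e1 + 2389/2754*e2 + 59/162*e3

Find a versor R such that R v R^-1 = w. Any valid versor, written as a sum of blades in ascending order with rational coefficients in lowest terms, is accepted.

Since q(v) = q(w) = 1, the sum R = v + w = 742/459*e1 - 871/1377*e2 + 151/81*e3 does the job whenever invertible.
Answer: 742/459*e1 - 871/1377*e2 + 151/81*e3


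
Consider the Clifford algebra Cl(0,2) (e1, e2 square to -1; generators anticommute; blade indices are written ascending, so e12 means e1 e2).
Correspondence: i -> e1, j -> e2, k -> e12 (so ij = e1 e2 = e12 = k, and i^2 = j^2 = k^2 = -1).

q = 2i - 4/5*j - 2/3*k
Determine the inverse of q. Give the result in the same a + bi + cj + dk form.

In blades: q = 2*e1 - 4/5*e2 - 2/3*e12.
With qbar = -2*e1 + 4/5*e2 + 2/3*e12 (scalar fixed, mapped units negated), q qbar = 1144/225 (the sum of squared coefficients), so q^-1 = qbar / (1144/225) = -225/572*e1 + 45/286*e2 + 75/572*e12; translating back:
Answer: -225/572*i + 45/286*j + 75/572*k


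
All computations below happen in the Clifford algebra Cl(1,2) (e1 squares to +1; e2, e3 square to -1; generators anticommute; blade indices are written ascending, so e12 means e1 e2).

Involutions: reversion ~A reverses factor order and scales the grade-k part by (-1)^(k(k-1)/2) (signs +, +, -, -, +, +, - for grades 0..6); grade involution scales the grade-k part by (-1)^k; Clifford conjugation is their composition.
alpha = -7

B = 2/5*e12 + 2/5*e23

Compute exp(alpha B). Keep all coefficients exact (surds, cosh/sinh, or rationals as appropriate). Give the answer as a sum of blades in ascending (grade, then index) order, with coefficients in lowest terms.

B^2 term by term: the squares give (2/5)^2*(e12)^2 + (2/5)^2*(e23)^2 = 4/25*(+1) + 4/25*(-1) = 0 (each basis 2-blade squares to minus the product of its generators' squares); cross terms between blades sharing an index anticommute and cancel. So B^2 = 0.
B^2 = 0, so the series truncates immediately: exp(alpha B) = 1 + alpha B (parabolic case).
Answer: 1 - 14/5*e12 - 14/5*e23


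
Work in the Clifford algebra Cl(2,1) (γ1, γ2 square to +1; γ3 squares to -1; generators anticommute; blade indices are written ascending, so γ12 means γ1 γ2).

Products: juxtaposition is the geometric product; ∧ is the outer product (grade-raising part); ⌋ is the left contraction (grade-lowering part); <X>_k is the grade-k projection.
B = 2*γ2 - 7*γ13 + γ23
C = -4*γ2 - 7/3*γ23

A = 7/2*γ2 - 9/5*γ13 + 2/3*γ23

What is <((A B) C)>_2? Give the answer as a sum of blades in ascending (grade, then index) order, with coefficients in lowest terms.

step 1: 304/15 + 13/6*γ3 + 43/15*γ12 + 281/10*γ123
step 2: -2311/30*γ1 - 7751/90*γ2 + 4757/45*γ13 - 1738/45*γ23
step 3: 4757/45*γ13 - 1738/45*γ23
Answer: 4757/45*γ13 - 1738/45*γ23


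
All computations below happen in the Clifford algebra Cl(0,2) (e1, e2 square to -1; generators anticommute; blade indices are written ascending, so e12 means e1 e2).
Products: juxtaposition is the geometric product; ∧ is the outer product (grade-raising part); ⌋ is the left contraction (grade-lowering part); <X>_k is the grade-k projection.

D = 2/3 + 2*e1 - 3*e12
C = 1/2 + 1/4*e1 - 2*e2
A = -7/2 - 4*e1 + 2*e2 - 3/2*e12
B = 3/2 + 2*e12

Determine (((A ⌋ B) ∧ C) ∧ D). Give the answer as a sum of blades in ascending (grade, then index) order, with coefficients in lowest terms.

step 1: -9/4 + 4*e1 + 8*e2 - 7*e12
step 2: -9/8 + 23/16*e1 + 17/2*e2 - 27/2*e12
step 3: -3/4 - 31/24*e1 + 17/3*e2 - 181/8*e12
Answer: -3/4 - 31/24*e1 + 17/3*e2 - 181/8*e12


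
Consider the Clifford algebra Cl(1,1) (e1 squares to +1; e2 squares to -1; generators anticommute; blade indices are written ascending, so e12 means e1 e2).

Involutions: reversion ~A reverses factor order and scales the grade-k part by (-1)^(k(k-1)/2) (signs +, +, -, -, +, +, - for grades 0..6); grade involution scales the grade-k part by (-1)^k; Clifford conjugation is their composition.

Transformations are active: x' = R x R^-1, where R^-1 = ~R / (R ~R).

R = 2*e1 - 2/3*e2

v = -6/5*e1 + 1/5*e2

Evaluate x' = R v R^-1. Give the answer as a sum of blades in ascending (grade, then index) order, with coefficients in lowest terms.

~R = 2*e1 - 2/3*e2, and R ~R = 32/9, so R^-1 = ~R / (32/9).
R v = -34/15 - 2/5*e12
Answer: -27/20*e1 + 13/20*e2


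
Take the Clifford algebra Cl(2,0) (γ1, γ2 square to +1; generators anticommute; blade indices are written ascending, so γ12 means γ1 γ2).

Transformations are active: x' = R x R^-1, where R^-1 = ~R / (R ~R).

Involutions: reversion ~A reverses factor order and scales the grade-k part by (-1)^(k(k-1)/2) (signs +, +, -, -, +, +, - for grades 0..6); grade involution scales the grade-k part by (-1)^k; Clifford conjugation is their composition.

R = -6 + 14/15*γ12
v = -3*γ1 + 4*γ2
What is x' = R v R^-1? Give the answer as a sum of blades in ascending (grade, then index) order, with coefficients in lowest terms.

~R = -6 - 14/15*γ12, and R ~R = 8296/225, so R^-1 = ~R / (8296/225).
R v = 326/15*γ1 - 106/5*γ2
Answer: -4224/1037*γ1 + 3007/1037*γ2


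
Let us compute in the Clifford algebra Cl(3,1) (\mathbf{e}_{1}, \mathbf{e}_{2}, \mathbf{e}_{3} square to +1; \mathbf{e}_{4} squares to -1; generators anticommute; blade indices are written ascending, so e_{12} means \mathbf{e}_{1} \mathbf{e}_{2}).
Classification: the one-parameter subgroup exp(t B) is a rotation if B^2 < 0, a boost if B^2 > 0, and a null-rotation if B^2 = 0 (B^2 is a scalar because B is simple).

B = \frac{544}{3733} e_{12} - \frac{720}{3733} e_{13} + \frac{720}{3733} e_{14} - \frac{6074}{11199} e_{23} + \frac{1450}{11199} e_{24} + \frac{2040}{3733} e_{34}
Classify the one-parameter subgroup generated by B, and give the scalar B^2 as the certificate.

B^2 term by term: the squares give (\frac{544}{3733})^2*(e_{12})^2 + (-\frac{720}{3733})^2*(e_{13})^2 + (\frac{720}{3733})^2*(e_{14})^2 + (-\frac{6074}{11199})^2*(e_{23})^2 + (\frac{1450}{11199})^2*(e_{24})^2 + (\frac{2040}{3733})^2*(e_{34})^2 = \frac{295936}{13935289}*(-1) + \frac{518400}{13935289}*(-1) + \frac{518400}{13935289}*(+1) + \frac{36893476}{125417601}*(-1) + \frac{2102500}{125417601}*(+1) + \frac{4161600}{13935289}*(+1) = 0 (each basis 2-blade squares to minus the product of its generators' squares); cross terms between blades sharing an index anticommute and cancel; the commuting (index-disjoint) pairs give grade-4 terms 2*c*c'*(blade product), which cancel blade by blade — e_{1234}: \frac{2219520}{13935289} + \frac{696000}{13935289} - \frac{2915520}{13935289} = 0 — confirming B is simple. So B^2 = 0.
Answer: null-rotation, certificate B^2 = 0. No conjugation can change B^2 = 0; the sign gives the class.


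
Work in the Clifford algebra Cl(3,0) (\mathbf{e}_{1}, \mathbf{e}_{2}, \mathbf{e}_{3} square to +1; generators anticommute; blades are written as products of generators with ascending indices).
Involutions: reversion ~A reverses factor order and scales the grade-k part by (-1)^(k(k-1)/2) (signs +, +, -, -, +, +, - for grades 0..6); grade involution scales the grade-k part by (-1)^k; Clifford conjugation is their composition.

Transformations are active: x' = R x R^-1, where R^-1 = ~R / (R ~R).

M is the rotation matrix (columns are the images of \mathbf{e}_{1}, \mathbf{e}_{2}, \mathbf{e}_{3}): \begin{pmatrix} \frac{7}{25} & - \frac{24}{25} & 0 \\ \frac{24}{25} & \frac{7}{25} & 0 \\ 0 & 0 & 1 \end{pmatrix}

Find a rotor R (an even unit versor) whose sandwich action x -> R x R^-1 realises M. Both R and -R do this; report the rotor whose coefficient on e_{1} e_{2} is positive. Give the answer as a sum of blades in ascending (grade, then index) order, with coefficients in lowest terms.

Method: write R = a + b12*e_{1} e_{2} + b13*e_{1} e_{3} + b23*e_{2} e_{3} with a^2 + b12^2 + b13^2 + b23^2 = 1 (so R^-1 = ~R). Expanding the columns R e_j ~R gives tr M = 4a^2 - 1 and, from the antisymmetric part, M21 - M12 = -4a*b12, M13 - M31 = 4a*b13, M32 - M23 = -4a*b23.
Here tr M = \frac{39}{25}, so a^2 = (1 + tr M)/4 = \frac{16}{25} and a = ±\frac{4}{5}. Taking a = \frac{4}{5}: M21 - M12 = \frac{48}{25}, M13 - M31 = 0, M32 - M23 = 0, giving b12 = -\frac{3}{5}, b13 = 0, b23 = 0, i.e. R = \frac{4}{5} - \frac{3}{5} e_{1} e_{2}.
Its e_{1} e_{2} coefficient is negative, so report the other preimage -R.
Answer: -\frac{4}{5} + \frac{3}{5} e_{1} e_{2}. Key observation: the double cover Spin(3) -> SO(3) sends R and -R to the same matrix (trace \frac{39}{25} here), so the stated sign of the e_{1} e_{2} coefficient is what selects one sheet.


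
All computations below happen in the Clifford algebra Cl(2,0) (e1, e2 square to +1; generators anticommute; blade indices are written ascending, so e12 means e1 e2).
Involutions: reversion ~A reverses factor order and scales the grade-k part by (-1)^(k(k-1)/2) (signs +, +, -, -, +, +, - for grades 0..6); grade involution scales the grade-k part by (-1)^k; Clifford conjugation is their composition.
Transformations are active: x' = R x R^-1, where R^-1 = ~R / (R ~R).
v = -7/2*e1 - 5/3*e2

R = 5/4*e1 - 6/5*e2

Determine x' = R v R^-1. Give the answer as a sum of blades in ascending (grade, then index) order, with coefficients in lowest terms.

~R = 5/4*e1 - 6/5*e2, and R ~R = 1201/400, so R^-1 = ~R / (1201/400).
R v = -19/8 - 377/60*e12
Answer: 3657/2402*e1 + 12845/3603*e2


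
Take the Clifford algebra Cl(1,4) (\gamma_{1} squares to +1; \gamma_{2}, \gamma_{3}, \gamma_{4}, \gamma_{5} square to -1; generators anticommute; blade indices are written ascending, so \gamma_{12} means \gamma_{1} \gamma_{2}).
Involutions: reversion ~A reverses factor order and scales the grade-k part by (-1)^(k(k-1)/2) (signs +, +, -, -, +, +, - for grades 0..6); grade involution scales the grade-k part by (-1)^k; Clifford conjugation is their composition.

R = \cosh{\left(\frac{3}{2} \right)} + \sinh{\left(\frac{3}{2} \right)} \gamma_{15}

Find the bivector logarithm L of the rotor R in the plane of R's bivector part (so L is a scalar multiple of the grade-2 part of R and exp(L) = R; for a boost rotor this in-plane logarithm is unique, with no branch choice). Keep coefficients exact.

The scalar part of R is \cosh{\left(\frac{3}{2} \right)}, so cosh pins the rapidity up to sign — the sign comes from the bivector part; dividing that part by sinh of the rapidity yields the plane, and the in-plane L = rapidity * plane is unique because the two sign choices cancel.
Concretely: cosh(rapidity) = \cosh{\left(\frac{3}{2} \right)} gives rapidity = ±\frac{3}{2}, and since rapidity/sinh(rapidity) is even the sign is immaterial: L = (rapidity/sinh(rapidity)) * <R>_2 = (\frac{3}{2 \sinh{\left(\frac{3}{2} \right)}}) * <R>_2.
Answer: \frac{3}{2} \gamma_{15}


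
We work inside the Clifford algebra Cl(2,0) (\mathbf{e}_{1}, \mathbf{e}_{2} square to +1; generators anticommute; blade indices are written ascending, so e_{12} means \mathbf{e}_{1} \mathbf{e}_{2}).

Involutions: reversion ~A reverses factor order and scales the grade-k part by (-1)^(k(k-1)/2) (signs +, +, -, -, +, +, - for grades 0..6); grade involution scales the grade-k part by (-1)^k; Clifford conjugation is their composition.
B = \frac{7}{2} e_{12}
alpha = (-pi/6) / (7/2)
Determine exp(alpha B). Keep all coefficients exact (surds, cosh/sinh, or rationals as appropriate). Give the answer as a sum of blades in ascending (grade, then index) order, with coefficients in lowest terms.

B^2 = (\frac{7}{2})^2*(e_{12})^2 = \frac{49}{4}*(-1) = -\frac{49}{4} (a basis 2-blade squares to minus the product of its generators' squares).
B^2 = -\frac{49}{4} — B^2 < 0, so the exponential closes trigonometrically: l = \frac{7}{2}, alpha*l = - \frac{\pi}{6}, so exp(alpha B) = cos(- \frac{\pi}{6}) + (sin(- \frac{\pi}{6})/(\frac{7}{2}))*B = \frac{\sqrt{3}}{2} + (- \frac{1}{7})*B.
Answer: \frac{\sqrt{3}}{2} - \frac{1}{2} e_{12}


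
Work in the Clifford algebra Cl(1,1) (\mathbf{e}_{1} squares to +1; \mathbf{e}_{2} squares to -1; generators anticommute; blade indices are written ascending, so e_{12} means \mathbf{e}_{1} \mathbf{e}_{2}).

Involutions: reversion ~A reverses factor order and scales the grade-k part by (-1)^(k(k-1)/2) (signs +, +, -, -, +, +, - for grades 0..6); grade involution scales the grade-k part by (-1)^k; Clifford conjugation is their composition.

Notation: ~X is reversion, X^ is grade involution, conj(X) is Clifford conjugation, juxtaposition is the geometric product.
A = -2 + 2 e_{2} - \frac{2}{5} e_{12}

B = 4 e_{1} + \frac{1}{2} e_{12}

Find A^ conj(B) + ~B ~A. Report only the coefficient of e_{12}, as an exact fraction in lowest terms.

first term: \frac{1}{5} + 9 e_{1} - \frac{8}{5} e_{2} - 7 e_{12}
second term: -\frac{1}{5} - 7 e_{1} + \frac{8}{5} e_{2} + 9 e_{12}
Answer: 2


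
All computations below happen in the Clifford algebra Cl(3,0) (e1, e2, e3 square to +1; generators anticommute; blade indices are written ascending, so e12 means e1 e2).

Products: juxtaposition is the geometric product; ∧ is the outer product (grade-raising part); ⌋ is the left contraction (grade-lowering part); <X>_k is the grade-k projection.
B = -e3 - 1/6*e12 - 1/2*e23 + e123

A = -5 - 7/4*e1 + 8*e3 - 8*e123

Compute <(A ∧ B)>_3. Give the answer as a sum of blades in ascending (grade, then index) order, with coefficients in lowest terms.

step 1: 5*e3 + 5/6*e12 + 7/4*e13 + 5/2*e23 - 131/24*e123
step 2: -131/24*e123
Answer: -131/24*e123


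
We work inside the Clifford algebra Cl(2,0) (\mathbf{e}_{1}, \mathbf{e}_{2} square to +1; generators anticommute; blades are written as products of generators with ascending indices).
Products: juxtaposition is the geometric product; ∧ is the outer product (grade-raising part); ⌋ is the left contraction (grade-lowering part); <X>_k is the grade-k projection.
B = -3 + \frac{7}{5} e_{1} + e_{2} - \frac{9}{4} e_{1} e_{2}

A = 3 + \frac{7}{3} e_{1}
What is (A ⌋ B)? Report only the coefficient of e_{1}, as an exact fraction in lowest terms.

step 1: -\frac{86}{15} + \frac{21}{5} e_{1} - \frac{9}{4} e_{2} - \frac{27}{4} e_{1} e_{2}
Answer: \frac{21}{5}


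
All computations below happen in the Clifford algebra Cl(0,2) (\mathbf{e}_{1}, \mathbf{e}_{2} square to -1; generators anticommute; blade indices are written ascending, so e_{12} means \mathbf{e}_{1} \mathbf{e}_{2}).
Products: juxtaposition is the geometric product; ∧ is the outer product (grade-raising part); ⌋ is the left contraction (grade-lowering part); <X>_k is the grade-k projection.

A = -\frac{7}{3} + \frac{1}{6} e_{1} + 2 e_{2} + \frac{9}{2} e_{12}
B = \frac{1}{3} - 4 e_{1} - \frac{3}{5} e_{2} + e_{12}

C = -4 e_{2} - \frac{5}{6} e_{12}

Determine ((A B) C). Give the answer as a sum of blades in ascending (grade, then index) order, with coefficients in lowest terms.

step 1: -\frac{307}{90} + \frac{634}{45} e_{1} - \frac{161}{10} e_{2} + \frac{106}{15} e_{12}
step 2: -\frac{2633}{45} + \frac{2501}{60} e_{1} + \frac{3427}{135} e_{2} - \frac{28897}{540} e_{12}
Answer: -\frac{2633}{45} + \frac{2501}{60} e_{1} + \frac{3427}{135} e_{2} - \frac{28897}{540} e_{12}


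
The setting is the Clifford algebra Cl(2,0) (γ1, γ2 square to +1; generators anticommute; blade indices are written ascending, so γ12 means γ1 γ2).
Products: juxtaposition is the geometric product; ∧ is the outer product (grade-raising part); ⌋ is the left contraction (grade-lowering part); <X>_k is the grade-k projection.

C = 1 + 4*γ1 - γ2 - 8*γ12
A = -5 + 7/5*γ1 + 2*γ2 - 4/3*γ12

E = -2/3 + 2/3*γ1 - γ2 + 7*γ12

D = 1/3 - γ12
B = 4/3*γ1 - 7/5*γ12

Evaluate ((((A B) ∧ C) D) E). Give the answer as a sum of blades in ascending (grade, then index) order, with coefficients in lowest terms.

step 1: -58/15*γ1 - 41/225*γ2 + 13/3*γ12
step 2: -58/15*γ1 - 41/225*γ2 + 2009/225*γ12
step 3: 2009/225 - 331/225*γ1 + 2569/675*γ2 + 2009/675*γ12
step 4: -2368/75 - 5104/225*γ1 - 3206/135*γ2 + 8026/135*γ12
Answer: -2368/75 - 5104/225*γ1 - 3206/135*γ2 + 8026/135*γ12


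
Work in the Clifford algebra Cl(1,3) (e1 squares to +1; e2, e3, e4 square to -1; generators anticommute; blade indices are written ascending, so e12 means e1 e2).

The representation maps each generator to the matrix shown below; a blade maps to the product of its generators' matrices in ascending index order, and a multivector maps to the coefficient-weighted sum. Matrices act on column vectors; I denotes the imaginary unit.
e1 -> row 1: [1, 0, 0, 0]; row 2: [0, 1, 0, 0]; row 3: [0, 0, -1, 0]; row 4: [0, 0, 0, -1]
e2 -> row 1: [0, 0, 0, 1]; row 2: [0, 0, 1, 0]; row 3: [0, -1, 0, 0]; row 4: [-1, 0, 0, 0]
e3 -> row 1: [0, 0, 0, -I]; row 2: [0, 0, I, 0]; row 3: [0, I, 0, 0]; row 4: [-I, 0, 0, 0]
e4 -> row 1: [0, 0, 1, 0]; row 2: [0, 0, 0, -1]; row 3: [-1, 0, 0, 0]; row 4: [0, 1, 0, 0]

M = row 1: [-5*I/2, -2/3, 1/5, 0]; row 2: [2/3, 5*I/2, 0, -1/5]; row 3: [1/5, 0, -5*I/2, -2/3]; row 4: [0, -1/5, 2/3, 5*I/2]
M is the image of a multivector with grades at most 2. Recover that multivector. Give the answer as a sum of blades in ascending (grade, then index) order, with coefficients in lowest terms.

Method: the blade images are trace-orthogonal — tr(rho(e_A) rho(e_B)^-1) = 4 if A = B and 0 otherwise — and rho(e_A)^-1 = (e_A)^2 * rho(e_A) with (e_A)^2 = +1 or -1, so the coefficient of e_A in the preimage is (e_A)^2 * tr(M rho(e_A))/4.
Nonzero projections over blades of grade <= 2: e14: (e14)^2 = +1, tr(M rho(e14)) = 4/5, coefficient 1/5; e23: (e23)^2 = -1, tr(M rho(e23)) = -10, coefficient 5/2; e24: (e24)^2 = -1, tr(M rho(e24)) = 8/3, coefficient -2/3. Every other blade of grade <= 2 projects to 0.
Answer: 1/5*e14 + 5/2*e23 - 2/3*e24


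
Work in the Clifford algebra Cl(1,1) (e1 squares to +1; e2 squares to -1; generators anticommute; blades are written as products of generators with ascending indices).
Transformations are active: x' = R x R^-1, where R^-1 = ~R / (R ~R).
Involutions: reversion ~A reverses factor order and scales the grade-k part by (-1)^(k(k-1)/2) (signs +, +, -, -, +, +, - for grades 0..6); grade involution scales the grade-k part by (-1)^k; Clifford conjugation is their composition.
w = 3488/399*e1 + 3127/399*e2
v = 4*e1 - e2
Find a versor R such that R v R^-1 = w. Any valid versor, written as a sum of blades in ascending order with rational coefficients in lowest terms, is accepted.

Sketch: the shared square 15 makes R = v + w = 5084/399*e1 + 2728/399*e2 the natural versor; its sandwich fixes that direction, negates (v - w)/2, and sends v to w.
Answer: 5084/399*e1 + 2728/399*e2


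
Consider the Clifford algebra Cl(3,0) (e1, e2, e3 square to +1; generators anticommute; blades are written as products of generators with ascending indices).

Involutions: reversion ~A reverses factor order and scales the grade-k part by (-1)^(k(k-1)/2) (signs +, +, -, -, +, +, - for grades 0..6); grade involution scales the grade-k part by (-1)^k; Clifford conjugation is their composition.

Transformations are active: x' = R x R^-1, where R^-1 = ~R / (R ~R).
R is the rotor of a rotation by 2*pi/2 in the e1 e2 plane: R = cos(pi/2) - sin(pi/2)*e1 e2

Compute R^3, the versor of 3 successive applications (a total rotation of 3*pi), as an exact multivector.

Rotor phase runs at HALF the rotation angle; powers of one rotor simply add phase, so after 3 steps in e1 e2 the phase is 3*pi/2 = 3*pi/2 and R^3 = cos(3*pi/2) - sin(3*pi/2)*e1 e2.
cos(3*pi/2) = 0 and sin(3*pi/2) = -1, so R^3 = e1 e2. The net rotation is 1*pi (after discarding 1 full turn, each of which contributes a factor -1 to the rotor); the rotor keeps the half-angle phase exactly.
Answer: e1 e2


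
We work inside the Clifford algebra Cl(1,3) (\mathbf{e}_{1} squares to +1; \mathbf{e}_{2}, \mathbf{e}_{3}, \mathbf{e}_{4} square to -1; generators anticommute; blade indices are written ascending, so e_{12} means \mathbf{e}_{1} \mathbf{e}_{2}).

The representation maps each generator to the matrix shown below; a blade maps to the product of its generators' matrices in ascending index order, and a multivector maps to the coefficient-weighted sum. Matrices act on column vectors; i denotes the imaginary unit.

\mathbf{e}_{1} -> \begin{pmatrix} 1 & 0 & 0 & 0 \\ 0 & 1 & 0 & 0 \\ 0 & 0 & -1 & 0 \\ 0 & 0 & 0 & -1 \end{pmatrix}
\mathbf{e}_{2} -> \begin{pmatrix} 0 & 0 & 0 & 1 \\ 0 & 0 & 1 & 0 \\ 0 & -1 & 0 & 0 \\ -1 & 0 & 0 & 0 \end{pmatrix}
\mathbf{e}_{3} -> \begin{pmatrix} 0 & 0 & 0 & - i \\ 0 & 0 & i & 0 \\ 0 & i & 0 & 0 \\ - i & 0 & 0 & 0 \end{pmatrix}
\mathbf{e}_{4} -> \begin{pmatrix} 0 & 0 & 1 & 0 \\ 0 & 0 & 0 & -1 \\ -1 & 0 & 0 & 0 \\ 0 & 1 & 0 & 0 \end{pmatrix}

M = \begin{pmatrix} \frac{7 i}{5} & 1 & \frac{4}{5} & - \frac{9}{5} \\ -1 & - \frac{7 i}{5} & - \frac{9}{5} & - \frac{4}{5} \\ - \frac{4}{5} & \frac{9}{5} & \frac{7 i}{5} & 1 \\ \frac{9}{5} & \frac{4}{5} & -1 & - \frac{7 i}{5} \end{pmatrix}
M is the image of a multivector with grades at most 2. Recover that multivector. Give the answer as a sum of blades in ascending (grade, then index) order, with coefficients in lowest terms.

Method: the blade images are trace-orthogonal — tr(rho(e_A) rho(e_B)^-1) = 4 if A = B and 0 otherwise — and rho(e_A)^-1 = (e_A)^2 * rho(e_A) with (e_A)^2 = +1 or -1, so the coefficient of e_A in the preimage is (e_A)^2 * tr(M rho(e_A))/4.
Nonzero projections over blades of grade <= 2: e_{2}: (e_{2})^2 = -1, tr(M rho(e_{2})) = \frac{36}{5}, coefficient -\frac{9}{5}; e_{4}: (e_{4})^2 = -1, tr(M rho(e_{4})) = - \frac{16}{5}, coefficient \frac{4}{5}; e_{23}: (e_{23})^2 = -1, tr(M rho(e_{23})) = \frac{28}{5}, coefficient -\frac{7}{5}; e_{24}: (e_{24})^2 = -1, tr(M rho(e_{24})) = -4, coefficient 1. Every other blade of grade <= 2 projects to 0.
Answer: -\frac{9}{5} e_{2} + \frac{4}{5} e_{4} - \frac{7}{5} e_{23} + e_{24}


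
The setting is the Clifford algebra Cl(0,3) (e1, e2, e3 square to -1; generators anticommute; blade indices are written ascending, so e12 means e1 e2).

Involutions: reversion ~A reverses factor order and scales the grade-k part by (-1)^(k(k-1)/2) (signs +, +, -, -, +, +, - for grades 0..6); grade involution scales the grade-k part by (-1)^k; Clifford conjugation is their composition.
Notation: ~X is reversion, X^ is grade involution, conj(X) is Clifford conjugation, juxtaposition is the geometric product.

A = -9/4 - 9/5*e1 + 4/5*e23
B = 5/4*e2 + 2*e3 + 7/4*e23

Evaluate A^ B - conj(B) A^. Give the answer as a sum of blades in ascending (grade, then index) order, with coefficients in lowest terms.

first term: -7/5 - 353/80*e2 - 7/2*e3 + 9/4*e12 + 18/5*e13 - 63/16*e23 + 63/20*e123
second term: 7/5 + 97/80*e2 + 11/2*e3 + 9/4*e12 + 18/5*e13 + 63/16*e23 - 63/20*e123
Answer: -14/5 - 45/8*e2 - 9*e3 - 63/8*e23 + 63/10*e123


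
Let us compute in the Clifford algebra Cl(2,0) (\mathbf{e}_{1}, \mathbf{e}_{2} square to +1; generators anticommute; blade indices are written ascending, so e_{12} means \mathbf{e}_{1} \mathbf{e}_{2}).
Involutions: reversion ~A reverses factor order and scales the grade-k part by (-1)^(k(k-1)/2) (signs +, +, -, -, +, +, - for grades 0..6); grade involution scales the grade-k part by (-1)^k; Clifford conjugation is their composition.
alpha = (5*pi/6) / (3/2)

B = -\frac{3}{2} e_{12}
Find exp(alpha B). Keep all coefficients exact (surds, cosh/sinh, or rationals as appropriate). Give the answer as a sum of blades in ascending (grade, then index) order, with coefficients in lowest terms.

B^2 = (-\frac{3}{2})^2*(e_{12})^2 = \frac{9}{4}*(-1) = -\frac{9}{4} (a basis 2-blade squares to minus the product of its generators' squares).
B^2 = -\frac{9}{4} — since the square is negative, the closed form is circular: l = \frac{3}{2}, alpha*l = \frac{5 \pi}{6}, so exp(alpha B) = cos(\frac{5 \pi}{6}) + (sin(\frac{5 \pi}{6})/(\frac{3}{2}))*B = - \frac{\sqrt{3}}{2} + (\frac{1}{3})*B.
Answer: - \frac{\sqrt{3}}{2} - \frac{1}{2} e_{12}


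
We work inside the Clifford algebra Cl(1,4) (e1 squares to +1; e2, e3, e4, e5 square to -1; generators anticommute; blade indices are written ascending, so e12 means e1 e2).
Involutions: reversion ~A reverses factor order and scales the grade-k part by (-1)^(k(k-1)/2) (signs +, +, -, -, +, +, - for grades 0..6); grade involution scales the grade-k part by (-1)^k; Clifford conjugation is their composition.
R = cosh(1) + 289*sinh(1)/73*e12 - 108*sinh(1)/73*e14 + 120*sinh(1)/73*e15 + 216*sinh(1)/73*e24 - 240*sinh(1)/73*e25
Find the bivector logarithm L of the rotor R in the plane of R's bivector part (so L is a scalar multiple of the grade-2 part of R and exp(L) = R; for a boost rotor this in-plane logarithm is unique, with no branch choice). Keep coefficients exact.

The scalar part of R is cosh(1), which fixes the rapidity magnitude through cosh (cosh is even, so it cannot fix the sign — the bivector part carries that); dividing the bivector part by sinh of the rapidity gives the plane, and L = rapidity * plane, where the joint sign ambiguity of (rapidity, plane) cancels in the product.
Concretely: cosh(rapidity) = cosh(1) gives rapidity = ±1, and since rapidity/sinh(rapidity) is even the sign is immaterial: L = (rapidity/sinh(rapidity)) * <R>_2 = (1/sinh(1)) * <R>_2.
Answer: 289/73*e12 - 108/73*e14 + 120/73*e15 + 216/73*e24 - 240/73*e25


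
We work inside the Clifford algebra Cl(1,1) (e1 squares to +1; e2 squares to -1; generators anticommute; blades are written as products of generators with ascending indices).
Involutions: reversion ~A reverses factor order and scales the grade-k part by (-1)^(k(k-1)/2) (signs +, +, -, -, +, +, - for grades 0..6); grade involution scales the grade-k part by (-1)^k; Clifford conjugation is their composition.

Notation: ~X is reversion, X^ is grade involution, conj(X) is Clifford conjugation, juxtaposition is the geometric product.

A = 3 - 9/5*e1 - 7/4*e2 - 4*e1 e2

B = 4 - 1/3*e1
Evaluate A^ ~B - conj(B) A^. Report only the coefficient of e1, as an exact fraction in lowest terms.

first term: 57/5 + 31/5*e1 + 17/3*e2 - 185/12*e1 e2
second term: 63/5 + 41/5*e1 + 17/3*e2 - 185/12*e1 e2
Answer: -2


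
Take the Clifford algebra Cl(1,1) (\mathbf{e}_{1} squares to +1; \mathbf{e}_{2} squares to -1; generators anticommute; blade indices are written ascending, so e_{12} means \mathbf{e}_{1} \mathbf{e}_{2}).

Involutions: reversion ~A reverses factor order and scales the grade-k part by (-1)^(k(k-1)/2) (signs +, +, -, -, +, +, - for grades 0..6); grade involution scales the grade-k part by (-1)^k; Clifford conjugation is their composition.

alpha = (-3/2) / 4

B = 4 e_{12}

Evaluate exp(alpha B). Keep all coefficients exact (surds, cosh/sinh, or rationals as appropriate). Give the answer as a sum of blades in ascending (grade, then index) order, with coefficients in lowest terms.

B^2 = (4)^2*(e_{12})^2 = 16*(+1) = 16 (a basis 2-blade squares to minus the product of its generators' squares).
B^2 = 16 — since the square is positive, the closed form is hyperbolic: l = 4, alpha*l = - \frac{3}{2}, so exp(alpha B) = cosh(- \frac{3}{2}) + (sinh(- \frac{3}{2})/4)*B = \cosh{\left(\frac{3}{2} \right)} + (- \frac{\sinh{\left(\frac{3}{2} \right)}}{4})*B.
Answer: \cosh{\left(\frac{3}{2} \right)} - \sinh{\left(\frac{3}{2} \right)} e_{12}


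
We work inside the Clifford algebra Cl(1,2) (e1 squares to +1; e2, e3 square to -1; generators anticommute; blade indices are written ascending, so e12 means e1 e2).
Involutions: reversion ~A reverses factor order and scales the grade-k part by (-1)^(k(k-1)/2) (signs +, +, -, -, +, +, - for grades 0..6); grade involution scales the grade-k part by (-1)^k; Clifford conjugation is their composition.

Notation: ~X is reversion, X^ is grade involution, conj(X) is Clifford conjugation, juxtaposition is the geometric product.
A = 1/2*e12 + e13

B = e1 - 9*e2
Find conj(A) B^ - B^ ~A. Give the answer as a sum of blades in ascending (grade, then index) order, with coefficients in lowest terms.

first term: 9/2*e1 - 1/2*e2 - e3 + 9*e123
second term: -9/2*e1 + 1/2*e2 + e3 + 9*e123
Answer: 9*e1 - e2 - 2*e3


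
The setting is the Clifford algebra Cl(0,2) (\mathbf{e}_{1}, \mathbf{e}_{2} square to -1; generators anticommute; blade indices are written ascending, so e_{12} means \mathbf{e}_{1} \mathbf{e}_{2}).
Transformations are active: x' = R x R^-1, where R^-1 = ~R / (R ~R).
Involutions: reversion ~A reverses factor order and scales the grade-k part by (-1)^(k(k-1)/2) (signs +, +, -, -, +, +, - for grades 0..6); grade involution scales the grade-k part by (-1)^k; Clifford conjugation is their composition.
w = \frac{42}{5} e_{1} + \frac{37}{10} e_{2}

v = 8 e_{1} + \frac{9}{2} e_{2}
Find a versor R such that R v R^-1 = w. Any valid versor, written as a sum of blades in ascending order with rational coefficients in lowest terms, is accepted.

Key observation: q(v) = q(w) = -\frac{337}{4} (sandwiches preserve the norm), so R = v + w = \frac{82}{5} e_{1} + \frac{41}{5} e_{2} works whenever it is invertible — the component of v along it is kept and (v - w)/2 reverses, sending v to w.
Answer: \frac{82}{5} e_{1} + \frac{41}{5} e_{2}
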